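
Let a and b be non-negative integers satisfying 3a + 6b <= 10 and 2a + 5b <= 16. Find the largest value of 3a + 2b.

The continuous relaxation peaks at (3.33, 0) with value 10.00; rounding to a feasible lattice point costs some objective.
(a,b)=(3,0) is feasible, giving 9.
(a,b)=(2,0) is feasible, giving 6.
No feasible integer point exceeds 9.

9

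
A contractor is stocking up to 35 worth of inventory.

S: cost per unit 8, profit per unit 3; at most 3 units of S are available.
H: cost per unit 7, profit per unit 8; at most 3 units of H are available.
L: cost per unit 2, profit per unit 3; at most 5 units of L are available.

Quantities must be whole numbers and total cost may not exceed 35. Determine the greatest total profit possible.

39

This is a bounded integer knapsack.
L has the best ratio (3/2); taking only L gives at most 5×3 = 15 (stopped by the supply cap of 5).
Mixing does better — 3×H and 5×L: cost 31 ≤ 35, profit 3·8 + 5·3 = 39.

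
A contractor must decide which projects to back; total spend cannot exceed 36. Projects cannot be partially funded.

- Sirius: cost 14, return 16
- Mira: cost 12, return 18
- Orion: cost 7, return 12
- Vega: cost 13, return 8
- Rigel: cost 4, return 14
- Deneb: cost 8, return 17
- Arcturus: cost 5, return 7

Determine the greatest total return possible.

Take Mira, Orion, Rigel, Deneb, and Arcturus: cost 12 + 7 + 4 + 8 + 5 = 36 ≤ 36, return 18 + 12 + 14 + 17 + 7 = 68.
No other feasible combination does better.

68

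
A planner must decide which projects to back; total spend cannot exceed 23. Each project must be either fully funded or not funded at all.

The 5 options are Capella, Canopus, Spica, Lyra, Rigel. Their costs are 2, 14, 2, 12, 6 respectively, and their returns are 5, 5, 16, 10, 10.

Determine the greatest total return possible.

41

Treat it as a binary knapsack problem.
Take Capella, Spica, Lyra, and Rigel: cost 2 + 2 + 12 + 6 = 22 ≤ 23, return 5 + 16 + 10 + 10 = 41.
No other feasible combination does better.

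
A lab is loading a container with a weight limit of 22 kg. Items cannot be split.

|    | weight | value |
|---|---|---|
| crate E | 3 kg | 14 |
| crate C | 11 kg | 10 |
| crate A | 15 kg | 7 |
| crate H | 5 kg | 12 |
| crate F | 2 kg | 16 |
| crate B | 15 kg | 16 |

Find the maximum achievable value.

Treat it as a binary knapsack problem.
crate H + crate F + crate B: weight 5 + 2 + 15 = 22 ≤ 22, value 12 + 16 + 16 = 44.
crate E + crate F + crate B: weight 3 + 2 + 15 = 20 ≤ 22, value 14 + 16 + 16 = 46.
crate E + crate C + crate H + crate F: weight 3 + 11 + 5 + 2 = 21 ≤ 22, value 14 + 10 + 12 + 16 = 52.
Best is crate E, crate C, crate H, and crate F with total value 52.

52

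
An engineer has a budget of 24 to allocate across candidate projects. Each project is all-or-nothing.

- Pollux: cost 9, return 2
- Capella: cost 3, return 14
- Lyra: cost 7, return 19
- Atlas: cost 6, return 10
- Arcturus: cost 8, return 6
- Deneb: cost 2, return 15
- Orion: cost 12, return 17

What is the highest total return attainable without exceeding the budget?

65

Treat it as a binary knapsack problem.
Capella + Lyra + Deneb + Orion: cost 3 + 7 + 2 + 12 = 24 ≤ 24, return 14 + 19 + 15 + 17 = 65.
Capella + Lyra + Atlas + Deneb: cost 3 + 7 + 6 + 2 = 18 ≤ 24, return 14 + 19 + 10 + 15 = 58.
Capella + Atlas + Deneb + Orion: cost 3 + 6 + 2 + 12 = 23 ≤ 24, return 14 + 10 + 15 + 17 = 56.
Best is Capella, Lyra, Deneb, and Orion with total return 65.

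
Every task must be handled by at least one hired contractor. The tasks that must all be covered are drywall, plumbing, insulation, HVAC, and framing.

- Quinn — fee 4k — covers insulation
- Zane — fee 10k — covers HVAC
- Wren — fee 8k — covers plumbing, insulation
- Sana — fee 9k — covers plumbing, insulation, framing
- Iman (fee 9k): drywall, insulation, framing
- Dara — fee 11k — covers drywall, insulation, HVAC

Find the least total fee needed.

20

Choose Sana and Dara: together they cover drywall, plumbing, insulation, HVAC, framing — every task.
Total fee: 9 + 11 = 20.
No cover costs less than 20.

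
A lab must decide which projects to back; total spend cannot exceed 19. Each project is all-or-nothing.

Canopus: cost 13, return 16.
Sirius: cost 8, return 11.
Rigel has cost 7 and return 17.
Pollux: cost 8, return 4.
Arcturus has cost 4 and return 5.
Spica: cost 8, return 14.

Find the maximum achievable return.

36

Allowing fractional choices, the relaxed optimum would be about 36.5, but projects are indivisible.
Rigel + Spica: cost 7 + 8 = 15 ≤ 19, return 17 + 14 = 31.
Sirius + Rigel + Arcturus: cost 8 + 7 + 4 = 19 ≤ 19, return 11 + 17 + 5 = 33.
Rigel + Arcturus + Spica: cost 7 + 4 + 8 = 19 ≤ 19, return 17 + 5 + 14 = 36.
Best is Rigel, Arcturus, and Spica with total return 36.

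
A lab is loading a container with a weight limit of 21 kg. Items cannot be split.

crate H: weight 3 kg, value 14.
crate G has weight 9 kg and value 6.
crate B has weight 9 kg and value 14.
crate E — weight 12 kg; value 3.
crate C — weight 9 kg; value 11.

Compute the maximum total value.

39

This is a 0-1 knapsack instance.
crate H + crate G + crate C: weight 3 + 9 + 9 = 21 ≤ 21, value 14 + 6 + 11 = 31.
crate H + crate G + crate B: weight 3 + 9 + 9 = 21 ≤ 21, value 14 + 6 + 14 = 34.
crate H + crate B + crate C: weight 3 + 9 + 9 = 21 ≤ 21, value 14 + 14 + 11 = 39.
Best is crate H, crate B, and crate C with total value 39.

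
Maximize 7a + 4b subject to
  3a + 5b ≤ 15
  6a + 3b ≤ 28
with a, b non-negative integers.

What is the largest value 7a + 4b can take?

28

(a,b)=(4,0): 3·4+5·0=12≤15, 6·4+3·0=24≤28, objective 28.
(a,b)=(3,1): 3·3+5·1=14≤15, 6·3+3·1=21≤28, objective 25.
(a,b)=(3,0): 3·3+5·0=9≤15, 6·3+3·0=18≤28, objective 21.
The best lattice point is (4,0), giving 28.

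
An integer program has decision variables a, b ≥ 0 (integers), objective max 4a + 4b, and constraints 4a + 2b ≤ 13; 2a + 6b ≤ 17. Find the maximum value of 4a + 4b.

The continuous relaxation peaks at (2.2, 2.1) with value 17.20; rounding to a feasible lattice point costs some objective.
(a,b)=(2,2): 4·2+2·2=12≤13, 2·2+6·2=16≤17, objective 16.
(a,b)=(1,2): 4·1+2·2=8≤13, 2·1+6·2=14≤17, objective 12.
(a,b)=(2,1): 4·2+2·1=10≤13, 2·2+6·1=10≤17, objective 12.
The best lattice point is (2,2), giving 16.

16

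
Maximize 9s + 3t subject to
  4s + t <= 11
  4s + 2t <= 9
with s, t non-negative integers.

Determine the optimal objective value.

18

(s,t)=(2,0): 4·2+1·0=8≤11, 4·2+2·0=8≤9, objective 18.
(s,t)=(1,1): 4·1+1·1=5≤11, 4·1+2·1=6≤9, objective 12.
(s,t)=(1,0): 4·1+1·0=4≤11, 4·1+2·0=4≤9, objective 9.
No feasible integer point exceeds 18.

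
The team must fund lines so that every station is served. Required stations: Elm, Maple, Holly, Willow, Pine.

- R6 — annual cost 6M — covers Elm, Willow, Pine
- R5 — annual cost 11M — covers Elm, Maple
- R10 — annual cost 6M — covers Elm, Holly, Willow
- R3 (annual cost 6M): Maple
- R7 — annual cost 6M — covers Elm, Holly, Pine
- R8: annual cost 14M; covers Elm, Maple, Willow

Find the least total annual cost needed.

Choose R6, R10, and R3: together they cover Elm, Maple, Holly, Willow, Pine — every station.
Total annual cost: 6 + 6 + 6 = 18.
No cover costs less than 18.

18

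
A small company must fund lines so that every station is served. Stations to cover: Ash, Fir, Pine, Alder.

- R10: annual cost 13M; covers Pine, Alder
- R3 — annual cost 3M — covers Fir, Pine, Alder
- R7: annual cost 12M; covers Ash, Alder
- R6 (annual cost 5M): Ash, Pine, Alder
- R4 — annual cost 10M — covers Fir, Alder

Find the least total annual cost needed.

8

Choose R3 and R6: together they cover Ash, Fir, Pine, Alder — every station.
Total annual cost: 3 + 5 = 8.
No cover costs less than 8.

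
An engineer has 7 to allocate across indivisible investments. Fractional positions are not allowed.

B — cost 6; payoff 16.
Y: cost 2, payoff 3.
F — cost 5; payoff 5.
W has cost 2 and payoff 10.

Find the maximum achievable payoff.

16

Take B: cost 6 ≤ 7, payoff 16.
No other feasible combination does better.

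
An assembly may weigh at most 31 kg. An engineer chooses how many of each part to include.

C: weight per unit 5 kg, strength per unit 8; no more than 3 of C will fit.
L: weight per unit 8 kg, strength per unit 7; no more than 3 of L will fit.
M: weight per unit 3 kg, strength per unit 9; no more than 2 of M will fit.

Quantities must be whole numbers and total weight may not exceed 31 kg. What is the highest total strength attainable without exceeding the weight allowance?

49

M has the best ratio (9/3); taking only M gives at most 2×9 = 18 (stopped by the supply cap of 2).
Mixing does better — 3×C, 1×L, and 2×M: weight 29 ≤ 31, strength 3·8 + 1·7 + 2·9 = 49.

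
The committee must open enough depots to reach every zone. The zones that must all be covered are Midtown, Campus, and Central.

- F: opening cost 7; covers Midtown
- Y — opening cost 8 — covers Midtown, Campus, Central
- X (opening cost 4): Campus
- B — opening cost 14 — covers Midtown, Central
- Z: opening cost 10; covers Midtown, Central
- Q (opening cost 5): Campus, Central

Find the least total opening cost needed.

8

This is an integer covering problem.
Y alone covers Midtown, Campus, Central — every zone.
Total opening cost: 8.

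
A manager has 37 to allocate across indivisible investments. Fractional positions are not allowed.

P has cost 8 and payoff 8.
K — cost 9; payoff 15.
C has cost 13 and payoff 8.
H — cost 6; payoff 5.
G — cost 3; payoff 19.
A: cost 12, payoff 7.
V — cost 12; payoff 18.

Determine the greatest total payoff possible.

60

Take P, K, G, and V: cost 8 + 9 + 3 + 12 = 32 ≤ 37, payoff 8 + 15 + 19 + 18 = 60.
No feasible combination exceeds this.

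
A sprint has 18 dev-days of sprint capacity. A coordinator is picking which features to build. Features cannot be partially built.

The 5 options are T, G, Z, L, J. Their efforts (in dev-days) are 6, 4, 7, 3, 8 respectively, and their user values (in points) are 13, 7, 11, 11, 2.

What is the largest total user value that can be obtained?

T + Z + L: effort 6 + 7 + 3 = 16 ≤ 18, user value 13 + 11 + 11 = 35.
T + G + L: effort 6 + 4 + 3 = 13 ≤ 18, user value 13 + 7 + 11 = 31.
Best is T, Z, and L with total user value 35.

35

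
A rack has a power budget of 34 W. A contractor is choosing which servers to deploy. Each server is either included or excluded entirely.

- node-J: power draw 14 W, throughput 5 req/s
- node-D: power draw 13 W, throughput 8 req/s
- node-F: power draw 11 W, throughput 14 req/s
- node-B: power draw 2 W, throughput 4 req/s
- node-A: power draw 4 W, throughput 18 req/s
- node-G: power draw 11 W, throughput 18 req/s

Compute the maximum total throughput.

node-F + node-B + node-A + node-G: power draw 11 + 2 + 4 + 11 = 28 ≤ 34, throughput 14 + 4 + 18 + 18 = 54.
node-D + node-B + node-A + node-G: power draw 13 + 2 + 4 + 11 = 30 ≤ 34, throughput 8 + 4 + 18 + 18 = 48.
node-F + node-A + node-G: power draw 11 + 4 + 11 = 26 ≤ 34, throughput 14 + 18 + 18 = 50.
Best is node-F, node-B, node-A, and node-G with total throughput 54.

54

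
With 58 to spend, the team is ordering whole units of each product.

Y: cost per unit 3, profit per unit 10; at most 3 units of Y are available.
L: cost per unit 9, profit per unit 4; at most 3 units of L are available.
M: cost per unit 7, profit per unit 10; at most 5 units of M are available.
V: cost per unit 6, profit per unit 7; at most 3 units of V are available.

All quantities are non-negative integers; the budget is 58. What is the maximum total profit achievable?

This is a bounded integer knapsack.
Y has the best ratio (10/3); taking only Y gives at most 3×10 = 30 (stopped by the supply cap of 3).
Mixing does better — 3×Y, 5×M, and 2×V: cost 56 ≤ 58, profit 3·10 + 5·10 + 2·7 = 94.

94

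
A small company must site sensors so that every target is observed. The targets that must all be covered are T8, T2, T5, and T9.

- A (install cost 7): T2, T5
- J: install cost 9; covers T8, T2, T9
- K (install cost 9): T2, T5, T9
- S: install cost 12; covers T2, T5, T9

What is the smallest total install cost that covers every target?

Choose A and J: together they cover T8, T2, T5, T9 — every target.
Total install cost: 7 + 9 = 16.

16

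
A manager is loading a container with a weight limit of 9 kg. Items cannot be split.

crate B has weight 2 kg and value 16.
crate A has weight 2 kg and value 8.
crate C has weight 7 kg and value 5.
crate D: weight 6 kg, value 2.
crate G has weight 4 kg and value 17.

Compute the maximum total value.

41

Allowing fractional choices, the relaxed optimum would be about 41.7, but items are indivisible.
crate B + crate G: weight 2 + 4 = 6 ≤ 9, value 16 + 17 = 33.
crate B + crate A + crate G: weight 2 + 2 + 4 = 8 ≤ 9, value 16 + 8 + 17 = 41.
crate A + crate G: weight 2 + 4 = 6 ≤ 9, value 8 + 17 = 25.
Best is crate B, crate A, and crate G with total value 41.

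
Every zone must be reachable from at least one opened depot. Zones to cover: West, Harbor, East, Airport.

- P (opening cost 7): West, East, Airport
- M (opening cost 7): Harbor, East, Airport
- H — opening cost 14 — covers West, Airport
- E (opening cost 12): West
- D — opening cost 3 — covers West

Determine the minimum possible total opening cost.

This is an integer covering problem.
Choose M and D: together they cover West, Harbor, East, Airport — every zone.
Total opening cost: 7 + 3 = 10.

10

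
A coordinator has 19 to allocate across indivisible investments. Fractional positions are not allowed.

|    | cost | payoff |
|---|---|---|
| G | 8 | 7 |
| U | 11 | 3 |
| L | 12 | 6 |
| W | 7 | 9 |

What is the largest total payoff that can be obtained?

16

Allowing fractional choices, the relaxed optimum would be about 18.0, but investments are indivisible.
L + W: cost 12 + 7 = 19 ≤ 19, payoff 6 + 9 = 15.
U + W: cost 11 + 7 = 18 ≤ 19, payoff 3 + 9 = 12.
G + W: cost 8 + 7 = 15 ≤ 19, payoff 7 + 9 = 16.
Best is G and W with total payoff 16.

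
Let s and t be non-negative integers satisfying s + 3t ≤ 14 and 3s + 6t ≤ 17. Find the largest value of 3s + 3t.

15

(s,t)=(5,0): 1·5+3·0=5≤14, 3·5+6·0=15≤17, objective 15.
(s,t)=(4,0): 1·4+3·0=4≤14, 3·4+6·0=12≤17, objective 12.
Maximum is 15 at (s,t)=(5,0).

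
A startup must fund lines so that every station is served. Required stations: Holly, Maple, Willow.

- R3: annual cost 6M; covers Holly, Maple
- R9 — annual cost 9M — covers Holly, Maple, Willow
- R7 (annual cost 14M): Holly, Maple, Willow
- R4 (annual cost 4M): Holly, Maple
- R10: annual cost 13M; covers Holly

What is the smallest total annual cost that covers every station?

9

The greedy cost-per-new-station heuristic would pick R4 and R9 for 13, but a cheaper cover exists.
R9 alone covers Holly, Maple, Willow — every station.
Total annual cost: 9.
No cover costs less than 9.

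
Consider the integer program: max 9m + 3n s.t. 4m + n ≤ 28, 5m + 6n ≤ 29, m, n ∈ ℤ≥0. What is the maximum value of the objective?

The continuous relaxation peaks at (5.8, 0) with value 52.20; rounding to a feasible lattice point costs some objective.
(m,n)=(5,0): 4·5+1·0=20≤28, 5·5+6·0=25≤29, objective 45.
(m,n)=(4,1): 4·4+1·1=17≤28, 5·4+6·1=26≤29, objective 39.
The best lattice point is (5,0), giving 45.

45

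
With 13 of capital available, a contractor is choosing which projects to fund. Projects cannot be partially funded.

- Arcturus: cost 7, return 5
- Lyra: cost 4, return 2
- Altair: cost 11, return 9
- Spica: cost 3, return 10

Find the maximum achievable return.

Take Arcturus and Spica: cost 7 + 3 = 10 ≤ 13, return 5 + 10 = 15.
No other feasible combination does better.

15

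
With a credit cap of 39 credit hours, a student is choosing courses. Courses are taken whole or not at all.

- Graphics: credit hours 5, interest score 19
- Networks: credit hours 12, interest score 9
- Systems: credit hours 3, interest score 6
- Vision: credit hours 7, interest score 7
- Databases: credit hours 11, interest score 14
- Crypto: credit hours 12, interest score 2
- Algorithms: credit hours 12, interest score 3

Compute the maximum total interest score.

This is an integer program with binary decision variables.
Take Graphics, Networks, Systems, Vision, and Databases: credit hours 5 + 12 + 3 + 7 + 11 = 38 ≤ 39, interest score 19 + 9 + 6 + 7 + 14 = 55.
No other feasible combination does better.

55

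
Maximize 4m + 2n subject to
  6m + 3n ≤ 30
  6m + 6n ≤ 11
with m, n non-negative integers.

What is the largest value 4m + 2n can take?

(m,n)=(1,0): 6·1+3·0=6≤30, 6·1+6·0=6≤11, objective 4.
(m,n)=(0,1): 6·0+3·1=3≤30, 6·0+6·1=6≤11, objective 2.
(m,n)=(0,0): 6·0+3·0=0≤30, 6·0+6·0=0≤11, objective 0.
Maximum is 4 at (m,n)=(1,0).

4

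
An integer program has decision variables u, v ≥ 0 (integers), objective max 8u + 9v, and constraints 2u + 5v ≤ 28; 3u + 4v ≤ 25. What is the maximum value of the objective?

(u,v)=(7,1): 2·7+5·1=19≤28, 3·7+4·1=25≤25, objective 65.
(u,v)=(8,0): 2·8+5·0=16≤28, 3·8+4·0=24≤25, objective 64.
The best lattice point is (7,1), giving 65.

65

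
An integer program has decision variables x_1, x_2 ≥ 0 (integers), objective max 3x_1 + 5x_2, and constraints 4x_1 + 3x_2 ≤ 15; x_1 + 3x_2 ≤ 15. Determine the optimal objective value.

25

(x_1,x_2)=(0,5): 4·0+3·5=15≤15, 1·0+3·5=15≤15, objective 25.
(x_1,x_2)=(0,4): 4·0+3·4=12≤15, 1·0+3·4=12≤15, objective 20.
The best lattice point is (0,5), giving 25.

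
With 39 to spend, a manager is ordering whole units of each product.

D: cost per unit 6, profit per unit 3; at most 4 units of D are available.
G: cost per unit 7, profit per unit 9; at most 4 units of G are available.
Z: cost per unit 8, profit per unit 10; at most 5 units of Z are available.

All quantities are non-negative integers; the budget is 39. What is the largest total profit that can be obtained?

49

This is a bounded integer knapsack.
G has the best ratio (9/7); taking only G gives at most 4×9 = 36 (stopped by the supply cap of 4).
Mixing does better — 1×G and 4×Z: cost 39 ≤ 39, profit 1·9 + 4·10 = 49.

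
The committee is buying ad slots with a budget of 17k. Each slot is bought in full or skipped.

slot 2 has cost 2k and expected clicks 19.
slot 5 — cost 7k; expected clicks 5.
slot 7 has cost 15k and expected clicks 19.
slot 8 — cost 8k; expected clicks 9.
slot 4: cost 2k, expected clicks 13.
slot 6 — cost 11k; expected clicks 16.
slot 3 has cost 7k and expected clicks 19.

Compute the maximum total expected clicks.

Take slot 2, slot 4, and slot 3: cost 2 + 2 + 7 = 11 ≤ 17, expected clicks 19 + 13 + 19 = 51.
No other feasible combination does better.

51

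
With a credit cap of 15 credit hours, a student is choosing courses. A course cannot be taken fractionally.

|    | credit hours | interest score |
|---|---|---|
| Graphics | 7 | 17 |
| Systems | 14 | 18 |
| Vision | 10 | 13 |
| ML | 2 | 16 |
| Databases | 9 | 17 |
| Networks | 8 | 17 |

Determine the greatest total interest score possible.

34

Take Graphics and Networks: credit hours 7 + 8 = 15 ≤ 15, interest score 17 + 17 = 34.
No other feasible combination does better.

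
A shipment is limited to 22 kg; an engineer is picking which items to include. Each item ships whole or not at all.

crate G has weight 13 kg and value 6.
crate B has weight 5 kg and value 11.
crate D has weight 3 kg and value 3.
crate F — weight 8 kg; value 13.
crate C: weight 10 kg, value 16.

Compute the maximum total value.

This is a 0-1 knapsack instance.
crate B + crate D + crate C: weight 5 + 3 + 10 = 18 ≤ 22, value 11 + 3 + 16 = 30.
crate F + crate C: weight 8 + 10 = 18 ≤ 22, value 13 + 16 = 29.
crate D + crate F + crate C: weight 3 + 8 + 10 = 21 ≤ 22, value 3 + 13 + 16 = 32.
Best is crate D, crate F, and crate C with total value 32.

32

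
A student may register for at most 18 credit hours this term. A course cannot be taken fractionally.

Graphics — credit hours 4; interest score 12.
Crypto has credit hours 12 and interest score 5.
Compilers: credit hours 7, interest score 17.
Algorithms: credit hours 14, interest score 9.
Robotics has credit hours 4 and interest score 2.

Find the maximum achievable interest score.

Allowing fractional choices, the relaxed optimum would be about 33.5, but courses are indivisible.
Graphics + Compilers + Robotics: credit hours 4 + 7 + 4 = 15 ≤ 18, interest score 12 + 17 + 2 = 31.
Graphics + Algorithms: credit hours 4 + 14 = 18 ≤ 18, interest score 12 + 9 = 21.
Graphics + Compilers: credit hours 4 + 7 = 11 ≤ 18, interest score 12 + 17 = 29.
Best is Graphics, Compilers, and Robotics with total interest score 31.

31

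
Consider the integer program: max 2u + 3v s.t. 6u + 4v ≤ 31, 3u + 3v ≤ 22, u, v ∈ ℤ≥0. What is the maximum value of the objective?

The continuous relaxation peaks at (0, 7.33) with value 22.00; rounding to a feasible lattice point costs some objective.
(u,v)=(0,7): 6·0+4·7=28≤31, 3·0+3·7=21≤22, objective 21.
(u,v)=(1,6): 6·1+4·6=30≤31, 3·1+3·6=21≤22, objective 20.
(u,v)=(0,6): 6·0+4·6=24≤31, 3·0+3·6=18≤22, objective 18.
No feasible integer point exceeds 21.

21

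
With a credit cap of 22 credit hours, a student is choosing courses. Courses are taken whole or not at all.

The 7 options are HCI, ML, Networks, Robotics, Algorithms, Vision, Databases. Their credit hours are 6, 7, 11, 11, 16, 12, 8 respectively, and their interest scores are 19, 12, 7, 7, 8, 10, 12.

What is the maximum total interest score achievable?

Take HCI, ML, and Databases: credit hours 6 + 7 + 8 = 21 ≤ 22, interest score 19 + 12 + 12 = 43.
No other feasible combination does better.

43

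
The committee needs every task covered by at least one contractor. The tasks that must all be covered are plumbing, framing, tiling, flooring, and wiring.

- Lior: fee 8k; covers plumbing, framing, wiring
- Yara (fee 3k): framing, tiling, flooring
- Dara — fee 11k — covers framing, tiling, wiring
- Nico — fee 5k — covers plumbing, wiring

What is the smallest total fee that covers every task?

This is a weighted set-cover instance.
Choose Yara and Nico: together they cover plumbing, framing, tiling, flooring, wiring — every task.
Total fee: 3 + 5 = 8.

8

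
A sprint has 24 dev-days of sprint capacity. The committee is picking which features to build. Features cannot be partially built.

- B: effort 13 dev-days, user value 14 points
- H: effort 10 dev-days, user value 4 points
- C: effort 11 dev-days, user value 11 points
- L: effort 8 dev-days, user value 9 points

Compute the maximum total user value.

Allowing fractional choices, the relaxed optimum would be about 26.0, but features are indivisible.
B + L: effort 13 + 8 = 21 ≤ 24, user value 14 + 9 = 23.
B + C: effort 13 + 11 = 24 ≤ 24, user value 14 + 11 = 25.
Best is B and C with total user value 25.

25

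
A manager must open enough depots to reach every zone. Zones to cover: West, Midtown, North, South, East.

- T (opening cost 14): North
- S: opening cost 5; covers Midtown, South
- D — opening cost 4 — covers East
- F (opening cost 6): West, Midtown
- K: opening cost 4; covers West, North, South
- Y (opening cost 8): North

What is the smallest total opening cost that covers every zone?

Choose S, D, and K: together they cover West, Midtown, North, South, East — every zone.
Total opening cost: 5 + 4 + 4 = 13.
No cover costs less than 13.

13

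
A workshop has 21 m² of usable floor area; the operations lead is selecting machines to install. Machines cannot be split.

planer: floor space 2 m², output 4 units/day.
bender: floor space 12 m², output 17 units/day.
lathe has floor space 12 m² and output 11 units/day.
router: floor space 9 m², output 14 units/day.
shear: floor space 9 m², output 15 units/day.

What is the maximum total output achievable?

Take planer, router, and shear: floor space 2 + 9 + 9 = 20 ≤ 21, output 4 + 14 + 15 = 33.
No other feasible combination does better.

33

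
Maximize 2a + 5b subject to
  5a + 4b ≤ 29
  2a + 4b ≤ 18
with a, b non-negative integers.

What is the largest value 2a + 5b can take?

22

Relaxing integrality, the LP optimum is 22.50 at (a,b) = (0, 4.5), which is not an integer point.
(a,b)=(1,4): 5·1+4·4=21≤29, 2·1+4·4=18≤18, objective 22.
(a,b)=(0,4): 5·0+4·4=16≤29, 2·0+4·4=16≤18, objective 20.
(a,b)=(2,3): 5·2+4·3=22≤29, 2·2+4·3=16≤18, objective 19.
Maximum is 22 at (a,b)=(1,4).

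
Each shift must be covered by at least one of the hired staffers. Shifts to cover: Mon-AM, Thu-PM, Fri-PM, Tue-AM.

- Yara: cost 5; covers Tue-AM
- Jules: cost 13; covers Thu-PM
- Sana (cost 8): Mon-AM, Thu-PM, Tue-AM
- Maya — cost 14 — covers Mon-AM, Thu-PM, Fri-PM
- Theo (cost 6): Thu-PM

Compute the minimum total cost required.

Choose Yara and Maya: together they cover Mon-AM, Thu-PM, Fri-PM, Tue-AM — every shift.
Total cost: 5 + 14 = 19.

19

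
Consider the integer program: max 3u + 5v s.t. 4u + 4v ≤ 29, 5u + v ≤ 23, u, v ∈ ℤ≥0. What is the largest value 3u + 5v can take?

35

Relaxing integrality, the LP optimum is 36.25 at (u,v) = (0, 7.25), which is not an integer point.
(u,v)=(0,7) is feasible, giving 35.
(u,v)=(1,6) is feasible, giving 33.
(u,v)=(0,6) is feasible, giving 30.
No feasible integer point exceeds 35.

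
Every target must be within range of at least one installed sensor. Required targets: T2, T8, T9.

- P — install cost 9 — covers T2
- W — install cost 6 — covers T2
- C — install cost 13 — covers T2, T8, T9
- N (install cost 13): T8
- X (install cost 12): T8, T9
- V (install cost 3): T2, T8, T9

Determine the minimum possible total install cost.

3

This is a weighted set-cover instance.
V alone covers T2, T8, T9 — every target.
Total install cost: 3.
No cover costs less than 3.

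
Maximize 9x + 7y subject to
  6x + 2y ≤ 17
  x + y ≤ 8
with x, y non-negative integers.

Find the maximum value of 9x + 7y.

56

(x,y)=(0,8): 6·0+2·8=16≤17, 1·0+1·8=8≤8, objective 56.
(x,y)=(0,7): 6·0+2·7=14≤17, 1·0+1·7=7≤8, objective 49.
(x,y)=(0,6): 6·0+2·6=12≤17, 1·0+1·6=6≤8, objective 42.
No feasible integer point exceeds 56.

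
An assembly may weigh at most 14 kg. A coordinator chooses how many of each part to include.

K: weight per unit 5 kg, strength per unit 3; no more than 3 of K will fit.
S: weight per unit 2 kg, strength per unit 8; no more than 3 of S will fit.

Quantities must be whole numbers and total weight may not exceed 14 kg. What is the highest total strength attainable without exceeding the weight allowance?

27

Take 1×K and 3×S: weight 11 ≤ 14, strength 1·3 + 3·8 = 27.
S has the best ratio (8/2) and is taken to its limit of 3; remaining capacity is filled optimally with the others.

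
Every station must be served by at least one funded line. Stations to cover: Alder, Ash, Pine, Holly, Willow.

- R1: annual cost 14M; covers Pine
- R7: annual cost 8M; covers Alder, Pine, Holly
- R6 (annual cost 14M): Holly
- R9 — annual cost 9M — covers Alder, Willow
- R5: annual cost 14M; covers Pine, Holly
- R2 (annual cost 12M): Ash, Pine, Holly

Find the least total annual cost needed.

The greedy cost-per-new-station heuristic would pick R7, R9, and R2 for 29, but a cheaper cover exists.
Choose R9 and R2: together they cover Alder, Ash, Pine, Holly, Willow — every station.
Total annual cost: 9 + 12 = 21.
No cover costs less than 21.

21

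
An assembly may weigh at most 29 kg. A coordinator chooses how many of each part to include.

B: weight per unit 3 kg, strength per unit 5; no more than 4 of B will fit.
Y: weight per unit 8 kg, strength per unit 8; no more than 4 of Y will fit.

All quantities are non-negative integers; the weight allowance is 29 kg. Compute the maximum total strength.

This is a bounded integer knapsack.
B has the best ratio (5/3); taking only B gives at most 4×5 = 20 (stopped by the supply cap of 4).
Mixing does better — 4×B and 2×Y: weight 28 ≤ 29, strength 4·5 + 2·8 = 36.

36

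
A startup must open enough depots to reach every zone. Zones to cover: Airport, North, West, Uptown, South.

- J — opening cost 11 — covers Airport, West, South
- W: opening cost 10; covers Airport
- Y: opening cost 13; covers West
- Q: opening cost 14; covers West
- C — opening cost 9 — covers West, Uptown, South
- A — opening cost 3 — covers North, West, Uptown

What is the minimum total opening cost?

14

This is a weighted set-cover instance.
Choose J and A: together they cover Airport, North, West, Uptown, South — every zone.
Total opening cost: 11 + 3 = 14.
No cover costs less than 14.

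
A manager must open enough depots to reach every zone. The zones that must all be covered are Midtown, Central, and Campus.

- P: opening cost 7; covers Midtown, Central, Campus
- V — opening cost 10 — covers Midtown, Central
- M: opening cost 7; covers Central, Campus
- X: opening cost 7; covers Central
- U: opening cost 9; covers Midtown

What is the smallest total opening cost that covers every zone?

This is an integer covering problem.
P alone covers Midtown, Central, Campus — every zone.
Total opening cost: 7.
No cover costs less than 7.

7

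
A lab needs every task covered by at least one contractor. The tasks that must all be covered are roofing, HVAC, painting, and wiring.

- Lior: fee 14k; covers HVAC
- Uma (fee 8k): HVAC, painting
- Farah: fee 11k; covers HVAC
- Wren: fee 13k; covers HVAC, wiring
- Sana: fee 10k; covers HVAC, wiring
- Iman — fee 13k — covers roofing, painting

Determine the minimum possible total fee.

The greedy cost-per-new-task heuristic would pick Uma, Sana, and Iman for 31, but a cheaper cover exists.
Choose Sana and Iman: together they cover roofing, HVAC, painting, wiring — every task.
Total fee: 10 + 13 = 23.
No cover costs less than 23.

23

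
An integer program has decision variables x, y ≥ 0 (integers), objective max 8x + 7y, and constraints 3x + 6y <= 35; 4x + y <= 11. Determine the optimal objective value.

43

The continuous relaxation peaks at (1.48, 5.1) with value 47.48; rounding to a feasible lattice point costs some objective.
(x,y)=(1,5): 3·1+6·5=33≤35, 4·1+1·5=9≤11, objective 43.
(x,y)=(1,4): 3·1+6·4=27≤35, 4·1+1·4=8≤11, objective 36.
(x,y)=(0,5): 3·0+6·5=30≤35, 4·0+1·5=5≤11, objective 35.
(x,y)=(0,4): 3·0+6·4=24≤35, 4·0+1·4=4≤11, objective 28.
No feasible integer point exceeds 43.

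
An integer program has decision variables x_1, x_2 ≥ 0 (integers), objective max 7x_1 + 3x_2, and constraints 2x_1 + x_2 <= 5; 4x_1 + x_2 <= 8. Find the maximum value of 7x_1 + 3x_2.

16

The continuous relaxation peaks at (1.5, 2) with value 16.50; rounding to a feasible lattice point costs some objective.
(x_1,x_2)=(1,3): 2·1+1·3=5≤5, 4·1+1·3=7≤8, objective 16.
(x_1,x_2)=(1,2): 2·1+1·2=4≤5, 4·1+1·2=6≤8, objective 13.
(x_1,x_2)=(0,4): 2·0+1·4=4≤5, 4·0+1·4=4≤8, objective 12.
Maximum is 16 at (x_1,x_2)=(1,3).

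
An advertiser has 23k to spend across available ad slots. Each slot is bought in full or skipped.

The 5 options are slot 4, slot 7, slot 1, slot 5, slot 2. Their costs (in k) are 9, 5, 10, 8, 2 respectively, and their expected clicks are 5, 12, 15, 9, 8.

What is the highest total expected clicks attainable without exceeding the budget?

Take slot 7, slot 1, and slot 5: cost 5 + 10 + 8 = 23 ≤ 23, expected clicks 12 + 15 + 9 = 36.
No other feasible combination does better.

36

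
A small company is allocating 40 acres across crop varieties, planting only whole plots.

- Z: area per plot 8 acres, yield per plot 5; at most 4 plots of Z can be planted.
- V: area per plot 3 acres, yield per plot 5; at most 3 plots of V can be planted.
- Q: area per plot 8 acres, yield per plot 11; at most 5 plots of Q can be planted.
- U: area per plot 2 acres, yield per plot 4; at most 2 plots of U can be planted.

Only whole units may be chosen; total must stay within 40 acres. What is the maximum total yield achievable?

1×V, 4×Q, and 2×U: area 39 ≤ 40, yield 1·5 + 4·11 + 2·4 = 57.
2×V, 4×Q, and 1×U: area 40 ≤ 40, yield 2·5 + 4·11 + 1·4 = 58.
Best is 58.

58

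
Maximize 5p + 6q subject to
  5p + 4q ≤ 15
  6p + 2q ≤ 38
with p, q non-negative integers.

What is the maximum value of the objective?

Relaxing integrality, the LP optimum is 22.50 at (p,q) = (0, 3.75), which is not an integer point.
(p,q)=(0,3) is feasible, giving 18.
(p,q)=(1,2) is feasible, giving 17.
(p,q)=(0,2) is feasible, giving 12.
The best lattice point is (0,3), giving 18.

18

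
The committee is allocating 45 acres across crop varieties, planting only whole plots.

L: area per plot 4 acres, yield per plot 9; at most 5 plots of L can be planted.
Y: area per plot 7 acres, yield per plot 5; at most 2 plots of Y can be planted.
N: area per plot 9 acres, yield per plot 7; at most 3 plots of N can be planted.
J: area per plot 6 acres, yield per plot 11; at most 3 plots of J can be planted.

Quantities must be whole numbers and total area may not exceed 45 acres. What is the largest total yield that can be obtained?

83

L has the best ratio (9/4); taking only L gives at most 5×9 = 45 (stopped by the supply cap of 5).
Mixing does better — 5×L, 1×Y, and 3×J: area 45 ≤ 45, yield 5·9 + 1·5 + 3·11 = 83.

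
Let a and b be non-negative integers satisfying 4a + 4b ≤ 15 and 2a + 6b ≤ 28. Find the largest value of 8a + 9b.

27

(a,b)=(0,3) is feasible, giving 27.
(a,b)=(1,2) is feasible, giving 26.
(a,b)=(0,2) is feasible, giving 18.
Maximum is 27 at (a,b)=(0,3).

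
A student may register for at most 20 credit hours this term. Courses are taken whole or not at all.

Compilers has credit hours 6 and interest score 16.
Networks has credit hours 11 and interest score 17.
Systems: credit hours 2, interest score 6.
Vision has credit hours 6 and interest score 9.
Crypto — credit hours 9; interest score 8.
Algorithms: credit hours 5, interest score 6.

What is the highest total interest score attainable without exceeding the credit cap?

39

Compilers + Networks: credit hours 6 + 11 = 17 ≤ 20, interest score 16 + 17 = 33.
Compilers + Systems + Vision + Algorithms: credit hours 6 + 2 + 6 + 5 = 19 ≤ 20, interest score 16 + 6 + 9 + 6 = 37.
Compilers + Networks + Systems: credit hours 6 + 11 + 2 = 19 ≤ 20, interest score 16 + 17 + 6 = 39.
Best is Compilers, Networks, and Systems with total interest score 39.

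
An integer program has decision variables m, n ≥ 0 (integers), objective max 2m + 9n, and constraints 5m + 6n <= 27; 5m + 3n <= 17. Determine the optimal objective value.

36

The continuous relaxation peaks at (0, 4.5) with value 40.50; rounding to a feasible lattice point costs some objective.
(m,n)=(0,4): 5·0+6·4=24≤27, 5·0+3·4=12≤17, objective 36.
(m,n)=(1,3): 5·1+6·3=23≤27, 5·1+3·3=14≤17, objective 29.
(m,n)=(0,3): 5·0+6·3=18≤27, 5·0+3·3=9≤17, objective 27.
The best lattice point is (0,4), giving 36.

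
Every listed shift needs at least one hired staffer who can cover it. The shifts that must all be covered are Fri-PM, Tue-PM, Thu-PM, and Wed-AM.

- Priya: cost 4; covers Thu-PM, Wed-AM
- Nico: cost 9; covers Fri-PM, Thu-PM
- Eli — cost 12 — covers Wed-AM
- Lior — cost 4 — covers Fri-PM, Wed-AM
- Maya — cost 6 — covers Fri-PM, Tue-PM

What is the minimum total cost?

Choose Priya and Maya: together they cover Fri-PM, Tue-PM, Thu-PM, Wed-AM — every shift.
Total cost: 4 + 6 = 10.

10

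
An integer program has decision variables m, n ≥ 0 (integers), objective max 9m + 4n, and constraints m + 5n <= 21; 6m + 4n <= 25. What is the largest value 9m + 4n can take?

36

The continuous relaxation peaks at (4.17, 0) with value 37.50; rounding to a feasible lattice point costs some objective.
(m,n)=(4,0) is feasible, giving 36.
(m,n)=(3,1) is feasible, giving 31.
(m,n)=(3,0) is feasible, giving 27.
The best lattice point is (4,0), giving 36.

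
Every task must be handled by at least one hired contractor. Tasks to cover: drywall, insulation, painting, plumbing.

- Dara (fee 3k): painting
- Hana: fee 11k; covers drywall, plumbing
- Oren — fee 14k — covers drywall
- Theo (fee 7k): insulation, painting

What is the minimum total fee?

The greedy cost-per-new-task heuristic would pick Dara, Hana, and Theo for 21, but a cheaper cover exists.
Choose Hana and Theo: together they cover drywall, insulation, painting, plumbing — every task.
Total fee: 11 + 7 = 18.
No cover costs less than 18.

18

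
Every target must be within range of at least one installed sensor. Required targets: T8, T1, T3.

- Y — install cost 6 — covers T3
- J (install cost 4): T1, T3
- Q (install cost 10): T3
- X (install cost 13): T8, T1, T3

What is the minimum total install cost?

13

X alone covers T8, T1, T3 — every target.
Total install cost: 13.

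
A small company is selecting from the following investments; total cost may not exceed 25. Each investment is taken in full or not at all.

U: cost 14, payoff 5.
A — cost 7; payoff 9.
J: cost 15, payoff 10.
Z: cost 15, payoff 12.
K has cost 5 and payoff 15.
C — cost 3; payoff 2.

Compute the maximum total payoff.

29

Take Z, K, and C: cost 15 + 5 + 3 = 23 ≤ 25, payoff 12 + 15 + 2 = 29.
No other feasible combination does better.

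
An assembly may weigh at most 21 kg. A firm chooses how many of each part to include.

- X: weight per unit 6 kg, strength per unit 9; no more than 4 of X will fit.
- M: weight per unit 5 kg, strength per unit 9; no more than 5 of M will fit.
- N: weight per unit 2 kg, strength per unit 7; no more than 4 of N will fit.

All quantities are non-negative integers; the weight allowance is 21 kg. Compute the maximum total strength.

48

3×M and 3×N: weight 21 ≤ 21, strength 3·9 + 3·7 = 48.
2×M and 4×N: weight 18 ≤ 21, strength 2·9 + 4·7 = 46.
Best is 48.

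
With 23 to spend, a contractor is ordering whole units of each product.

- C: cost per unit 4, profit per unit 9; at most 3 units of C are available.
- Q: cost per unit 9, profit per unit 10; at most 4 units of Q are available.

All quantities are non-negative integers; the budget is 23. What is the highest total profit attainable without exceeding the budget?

This is a bounded integer knapsack.
3×C and 1×Q: cost 21 ≤ 23, profit 3·9 + 1·10 = 37.
1×C and 2×Q: cost 22 ≤ 23, profit 1·9 + 2·10 = 29.
Best is 37.

37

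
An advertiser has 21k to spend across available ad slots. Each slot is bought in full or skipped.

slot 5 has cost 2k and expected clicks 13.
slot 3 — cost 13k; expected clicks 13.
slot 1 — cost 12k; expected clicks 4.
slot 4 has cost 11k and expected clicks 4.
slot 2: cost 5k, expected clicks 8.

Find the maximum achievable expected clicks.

slot 5 + slot 3: cost 2 + 13 = 15 ≤ 21, expected clicks 13 + 13 = 26.
slot 5 + slot 4 + slot 2: cost 2 + 11 + 5 = 18 ≤ 21, expected clicks 13 + 4 + 8 = 25.
slot 5 + slot 3 + slot 2: cost 2 + 13 + 5 = 20 ≤ 21, expected clicks 13 + 13 + 8 = 34.
Best is slot 5, slot 3, and slot 2 with total expected clicks 34.

34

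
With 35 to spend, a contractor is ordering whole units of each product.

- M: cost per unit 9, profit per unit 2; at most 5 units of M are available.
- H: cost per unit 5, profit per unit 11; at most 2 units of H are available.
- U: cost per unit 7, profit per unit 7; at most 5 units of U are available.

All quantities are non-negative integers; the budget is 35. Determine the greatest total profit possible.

1×H and 4×U: cost 33 ≤ 35, profit 1·11 + 4·7 = 39.
2×H and 3×U: cost 31 ≤ 35, profit 2·11 + 3·7 = 43.
Best is 43.

43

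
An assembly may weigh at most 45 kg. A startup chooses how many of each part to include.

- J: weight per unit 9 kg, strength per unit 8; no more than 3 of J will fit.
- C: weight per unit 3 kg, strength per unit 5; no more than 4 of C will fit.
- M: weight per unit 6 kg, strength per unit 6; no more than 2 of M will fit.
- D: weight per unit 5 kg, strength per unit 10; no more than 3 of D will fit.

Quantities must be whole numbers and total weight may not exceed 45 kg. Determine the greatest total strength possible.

66

1×J, 3×C, 2×M, and 3×D: weight 45 ≤ 45, strength 1·8 + 3·5 + 2·6 + 3·10 = 65.
2×J, 4×C, and 3×D: weight 45 ≤ 45, strength 2·8 + 4·5 + 3·10 = 66.
Best is 66.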